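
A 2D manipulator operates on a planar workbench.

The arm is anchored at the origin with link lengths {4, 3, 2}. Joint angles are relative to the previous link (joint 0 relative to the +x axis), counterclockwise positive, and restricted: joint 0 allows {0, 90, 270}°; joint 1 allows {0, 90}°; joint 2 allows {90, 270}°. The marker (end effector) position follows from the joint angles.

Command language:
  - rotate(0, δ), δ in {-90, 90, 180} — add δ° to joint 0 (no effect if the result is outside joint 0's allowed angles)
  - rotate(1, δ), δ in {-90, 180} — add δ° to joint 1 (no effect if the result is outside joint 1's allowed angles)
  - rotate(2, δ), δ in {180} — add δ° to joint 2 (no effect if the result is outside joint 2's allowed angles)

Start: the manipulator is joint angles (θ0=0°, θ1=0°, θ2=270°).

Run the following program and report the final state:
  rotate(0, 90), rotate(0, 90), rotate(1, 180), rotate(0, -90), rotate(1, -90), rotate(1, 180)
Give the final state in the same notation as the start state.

joint angles (θ0=0°, θ1=0°, θ2=270°)

t0: joint angles (θ0=0°, θ1=0°, θ2=270°)
t=1 rotate(0, 90) ⇒ joint angles (θ0=90°, θ1=0°, θ2=270°)
t=2 rotate(0, 90) ⇒ joint angles (θ0=90°, θ1=0°, θ2=270°)
t=3 rotate(1, 180) ⇒ joint angles (θ0=90°, θ1=0°, θ2=270°)
t=4 rotate(0, -90) ⇒ joint angles (θ0=0°, θ1=0°, θ2=270°)
t=5 rotate(1, -90) ⇒ joint angles (θ0=0°, θ1=0°, θ2=270°)
t=6 rotate(1, 180) ⇒ joint angles (θ0=0°, θ1=0°, θ2=270°)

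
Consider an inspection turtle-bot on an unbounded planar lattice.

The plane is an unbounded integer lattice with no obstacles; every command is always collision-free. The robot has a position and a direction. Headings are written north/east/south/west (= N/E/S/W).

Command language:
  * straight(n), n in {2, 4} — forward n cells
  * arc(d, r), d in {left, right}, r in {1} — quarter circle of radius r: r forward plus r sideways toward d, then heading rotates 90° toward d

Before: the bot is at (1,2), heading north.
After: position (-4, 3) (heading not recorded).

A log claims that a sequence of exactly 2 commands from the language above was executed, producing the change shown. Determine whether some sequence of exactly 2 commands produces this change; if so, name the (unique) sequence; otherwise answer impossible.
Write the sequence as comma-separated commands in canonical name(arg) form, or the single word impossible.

arc(left, 1), straight(4)

key: order matters: swapping arc(left, 1) and straight(4) lands elsewhere
begin: at (1,2), heading north
1. arc(left, 1) → at (0,3), heading west
2. straight(4) → at (-4,3), heading west
all 16 alternatives checked — unique.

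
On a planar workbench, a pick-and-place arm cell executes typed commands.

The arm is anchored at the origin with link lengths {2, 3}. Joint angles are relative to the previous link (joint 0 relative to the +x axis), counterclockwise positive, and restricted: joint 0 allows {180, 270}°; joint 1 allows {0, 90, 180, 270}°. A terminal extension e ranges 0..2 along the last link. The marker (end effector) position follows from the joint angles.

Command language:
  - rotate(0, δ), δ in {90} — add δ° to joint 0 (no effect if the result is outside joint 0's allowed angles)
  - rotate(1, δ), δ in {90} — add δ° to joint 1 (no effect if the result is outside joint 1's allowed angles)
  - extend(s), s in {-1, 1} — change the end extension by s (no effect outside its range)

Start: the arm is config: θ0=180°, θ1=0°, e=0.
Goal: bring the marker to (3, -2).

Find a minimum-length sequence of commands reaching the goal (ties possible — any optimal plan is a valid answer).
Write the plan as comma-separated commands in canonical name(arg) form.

start: config: θ0=180°, θ1=0°, e=0
step 1 (rotate(1, 90)): config: θ0=180°, θ1=90°, e=0
step 2 (rotate(0, 90)): config: θ0=270°, θ1=90°, e=0
nothing shorter than 2 reaches the goal.

rotate(1, 90), rotate(0, 90)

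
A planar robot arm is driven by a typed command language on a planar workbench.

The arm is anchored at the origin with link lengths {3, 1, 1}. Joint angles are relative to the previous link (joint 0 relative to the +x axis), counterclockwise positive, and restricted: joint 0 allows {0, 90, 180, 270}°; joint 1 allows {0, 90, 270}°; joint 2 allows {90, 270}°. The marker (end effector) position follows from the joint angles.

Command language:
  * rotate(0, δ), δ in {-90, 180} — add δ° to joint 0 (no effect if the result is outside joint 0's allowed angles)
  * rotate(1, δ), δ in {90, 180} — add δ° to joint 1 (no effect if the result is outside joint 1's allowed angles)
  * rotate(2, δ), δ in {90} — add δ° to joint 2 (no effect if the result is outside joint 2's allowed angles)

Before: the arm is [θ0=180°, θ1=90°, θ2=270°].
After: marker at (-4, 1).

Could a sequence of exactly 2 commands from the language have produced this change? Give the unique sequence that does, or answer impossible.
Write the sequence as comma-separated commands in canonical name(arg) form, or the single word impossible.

rotate(1, 180), rotate(1, 90)

key: running rotate(1, 90) before rotate(1, 180) would end elsewhere — order is forced
start: [θ0=180°, θ1=90°, θ2=270°]
t=1 rotate(1, 180) ⇒ [θ0=180°, θ1=270°, θ2=270°]
t=2 rotate(1, 90) ⇒ [θ0=180°, θ1=0°, θ2=270°]
no rival 2-sequence matches.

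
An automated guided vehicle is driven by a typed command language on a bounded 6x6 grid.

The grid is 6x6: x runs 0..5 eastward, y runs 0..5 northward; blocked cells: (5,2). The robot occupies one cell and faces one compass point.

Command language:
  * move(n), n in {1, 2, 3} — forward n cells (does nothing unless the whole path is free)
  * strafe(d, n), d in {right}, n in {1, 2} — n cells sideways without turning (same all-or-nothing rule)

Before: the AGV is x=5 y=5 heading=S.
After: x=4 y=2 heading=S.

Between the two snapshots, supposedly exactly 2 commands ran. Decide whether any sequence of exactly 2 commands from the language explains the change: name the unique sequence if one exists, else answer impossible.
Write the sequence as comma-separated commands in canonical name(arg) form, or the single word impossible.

key: order matters: swapping strafe(right, 1) and move(3) lands elsewhere
initial: x=5 y=5 heading=S
t=1 strafe(right, 1) ⇒ x=4 y=5 heading=S
t=2 move(3) ⇒ x=4 y=2 heading=S
no other 2-command option fits: unique.

strafe(right, 1), move(3)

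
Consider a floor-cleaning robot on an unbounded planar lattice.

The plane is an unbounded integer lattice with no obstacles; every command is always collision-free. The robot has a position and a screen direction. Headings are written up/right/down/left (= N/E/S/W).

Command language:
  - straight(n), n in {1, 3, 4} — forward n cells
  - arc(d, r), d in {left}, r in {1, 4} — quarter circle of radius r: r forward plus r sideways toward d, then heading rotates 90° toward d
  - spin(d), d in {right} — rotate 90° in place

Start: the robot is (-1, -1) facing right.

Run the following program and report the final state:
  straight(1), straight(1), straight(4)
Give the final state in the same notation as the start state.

begin: (-1, -1) facing right
step 1 (straight(1)): (0, -1) facing right
step 2 (straight(1)): (1, -1) facing right
step 3 (straight(4)): (5, -1) facing right

(5, -1) facing right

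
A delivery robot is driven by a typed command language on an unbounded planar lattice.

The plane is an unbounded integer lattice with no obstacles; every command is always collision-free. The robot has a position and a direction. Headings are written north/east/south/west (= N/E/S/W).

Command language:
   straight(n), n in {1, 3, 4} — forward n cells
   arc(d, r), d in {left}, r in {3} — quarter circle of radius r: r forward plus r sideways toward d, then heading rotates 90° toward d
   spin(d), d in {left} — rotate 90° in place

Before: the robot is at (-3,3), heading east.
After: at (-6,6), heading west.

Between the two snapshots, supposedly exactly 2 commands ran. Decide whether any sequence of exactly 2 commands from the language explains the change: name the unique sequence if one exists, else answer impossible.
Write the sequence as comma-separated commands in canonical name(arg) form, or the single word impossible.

spin(left), arc(left, 3)

key: cell and facing (now W) both changed — the 2 commands mix motion and turning
from: at (-3,3), heading east
[1] after spin(left): at (-3,3), heading north
[2] after arc(left, 3): at (-6,6), heading west
no rival 2-sequence matches.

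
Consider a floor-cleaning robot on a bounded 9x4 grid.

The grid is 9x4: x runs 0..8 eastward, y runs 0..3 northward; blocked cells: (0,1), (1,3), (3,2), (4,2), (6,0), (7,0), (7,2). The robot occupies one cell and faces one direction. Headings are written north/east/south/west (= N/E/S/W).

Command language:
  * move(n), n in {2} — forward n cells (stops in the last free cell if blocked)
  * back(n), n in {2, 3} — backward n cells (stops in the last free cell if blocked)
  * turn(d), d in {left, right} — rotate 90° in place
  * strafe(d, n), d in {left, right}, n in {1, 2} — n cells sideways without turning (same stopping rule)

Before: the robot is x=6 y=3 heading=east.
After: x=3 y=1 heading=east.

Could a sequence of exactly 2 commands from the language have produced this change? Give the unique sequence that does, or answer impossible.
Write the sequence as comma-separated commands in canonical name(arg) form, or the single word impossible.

key: order matters: swapping strafe(right, 2) and back(3) lands elsewhere
begin: x=6 y=3 heading=east
t=1 strafe(right, 2) ⇒ x=6 y=1 heading=east
t=2 back(3) ⇒ x=3 y=1 heading=east
uniquely the one of 81 2-step routes that fits.

strafe(right, 2), back(3)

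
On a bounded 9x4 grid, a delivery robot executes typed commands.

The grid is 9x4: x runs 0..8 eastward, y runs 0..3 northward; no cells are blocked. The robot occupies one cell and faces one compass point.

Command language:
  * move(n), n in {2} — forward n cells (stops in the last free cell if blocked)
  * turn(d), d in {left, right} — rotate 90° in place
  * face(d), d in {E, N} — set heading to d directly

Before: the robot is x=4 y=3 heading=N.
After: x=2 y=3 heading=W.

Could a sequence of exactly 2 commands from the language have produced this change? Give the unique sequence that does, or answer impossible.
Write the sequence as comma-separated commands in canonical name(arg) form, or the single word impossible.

key: running move(2) before turn(left) would end elsewhere — order is forced
begin: x=4 y=3 heading=N
[1] after turn(left): x=4 y=3 heading=W
[2] after move(2): x=2 y=3 heading=W
uniquely the one of 25 2-step routes that fits.

turn(left), move(2)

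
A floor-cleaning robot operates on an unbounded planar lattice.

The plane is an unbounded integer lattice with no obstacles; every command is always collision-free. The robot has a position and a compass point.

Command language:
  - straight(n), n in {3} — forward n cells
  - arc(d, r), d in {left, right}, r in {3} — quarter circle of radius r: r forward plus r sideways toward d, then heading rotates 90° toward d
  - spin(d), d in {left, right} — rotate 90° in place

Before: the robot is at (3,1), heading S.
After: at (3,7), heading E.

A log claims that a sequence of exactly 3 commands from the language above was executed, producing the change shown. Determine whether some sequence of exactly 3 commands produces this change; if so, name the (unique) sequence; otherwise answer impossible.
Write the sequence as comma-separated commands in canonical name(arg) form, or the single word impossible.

spin(right), arc(right, 3), arc(right, 3)

key: cell and facing (now E) both changed — the 3 commands mix motion and turning
start: at (3,1), heading S
t=1 spin(right) ⇒ at (3,1), heading W
t=2 arc(right, 3) ⇒ at (0,4), heading N
t=3 arc(right, 3) ⇒ at (3,7), heading E
all 125 alternatives checked — unique.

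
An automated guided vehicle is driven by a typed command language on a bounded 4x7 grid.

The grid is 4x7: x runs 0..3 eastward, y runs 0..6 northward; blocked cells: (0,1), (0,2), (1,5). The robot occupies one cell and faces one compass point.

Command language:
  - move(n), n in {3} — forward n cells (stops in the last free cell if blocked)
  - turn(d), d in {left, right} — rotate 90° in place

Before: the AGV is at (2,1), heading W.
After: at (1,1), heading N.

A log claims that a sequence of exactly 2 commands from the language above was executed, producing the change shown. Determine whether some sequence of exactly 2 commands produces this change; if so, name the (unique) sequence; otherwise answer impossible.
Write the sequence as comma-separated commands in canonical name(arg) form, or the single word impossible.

move(3), turn(right)

key: running turn(right) before move(3) would end elsewhere — order is forced
t0: at (2,1), heading W
t=1 move(3) ⇒ at (1,1), heading W
t=2 turn(right) ⇒ at (1,1), heading N
uniquely the one of 9 2-step routes that fits.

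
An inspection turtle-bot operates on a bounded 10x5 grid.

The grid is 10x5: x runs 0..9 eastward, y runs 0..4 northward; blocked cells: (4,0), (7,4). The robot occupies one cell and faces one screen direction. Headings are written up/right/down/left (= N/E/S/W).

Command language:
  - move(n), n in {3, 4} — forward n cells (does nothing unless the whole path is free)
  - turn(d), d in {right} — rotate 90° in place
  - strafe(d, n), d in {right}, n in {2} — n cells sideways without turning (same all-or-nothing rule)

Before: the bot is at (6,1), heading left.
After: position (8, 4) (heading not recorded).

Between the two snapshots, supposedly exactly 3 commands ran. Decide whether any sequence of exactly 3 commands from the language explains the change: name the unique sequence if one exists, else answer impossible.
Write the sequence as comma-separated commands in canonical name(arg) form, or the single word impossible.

key: running move(3) before turn(right) would end elsewhere — order is forced
start: at (6,1), heading left
[1] after turn(right): at (6,1), heading up
[2] after strafe(right, 2): at (8,1), heading up
[3] after move(3): at (8,4), heading up
uniquely the one of 64 3-step routes that fits.

turn(right), strafe(right, 2), move(3)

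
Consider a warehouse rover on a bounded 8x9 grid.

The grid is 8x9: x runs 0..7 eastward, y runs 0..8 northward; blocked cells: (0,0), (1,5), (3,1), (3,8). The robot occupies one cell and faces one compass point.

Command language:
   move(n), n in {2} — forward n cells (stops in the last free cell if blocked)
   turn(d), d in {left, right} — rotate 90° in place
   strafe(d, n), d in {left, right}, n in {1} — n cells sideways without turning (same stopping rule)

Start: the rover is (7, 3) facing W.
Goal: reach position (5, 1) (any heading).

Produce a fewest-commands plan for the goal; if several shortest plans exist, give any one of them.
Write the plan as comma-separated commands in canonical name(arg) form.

strafe(left, 1), strafe(left, 1), move(2)

from: (7, 3) facing W
step 1 (strafe(left, 1)): (7, 2) facing W
step 2 (strafe(left, 1)): (7, 1) facing W
step 3 (move(2)): (5, 1) facing W
no 2-step plan works, so 3 is optimal.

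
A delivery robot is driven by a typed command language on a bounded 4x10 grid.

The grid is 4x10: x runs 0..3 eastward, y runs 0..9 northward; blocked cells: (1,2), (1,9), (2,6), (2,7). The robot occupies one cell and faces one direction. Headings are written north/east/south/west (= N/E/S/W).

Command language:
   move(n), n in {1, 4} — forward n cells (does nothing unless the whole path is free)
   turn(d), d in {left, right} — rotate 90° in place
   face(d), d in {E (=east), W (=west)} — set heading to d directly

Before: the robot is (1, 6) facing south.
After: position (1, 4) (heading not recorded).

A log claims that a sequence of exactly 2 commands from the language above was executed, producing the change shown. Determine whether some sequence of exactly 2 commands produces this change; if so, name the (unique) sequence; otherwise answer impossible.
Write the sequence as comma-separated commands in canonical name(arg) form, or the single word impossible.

move(1), move(1)

start: (1, 6) facing south
step 1 (move(1)): (1, 5) facing south
step 2 (move(1)): (1, 4) facing south
all 36 alternatives checked — unique.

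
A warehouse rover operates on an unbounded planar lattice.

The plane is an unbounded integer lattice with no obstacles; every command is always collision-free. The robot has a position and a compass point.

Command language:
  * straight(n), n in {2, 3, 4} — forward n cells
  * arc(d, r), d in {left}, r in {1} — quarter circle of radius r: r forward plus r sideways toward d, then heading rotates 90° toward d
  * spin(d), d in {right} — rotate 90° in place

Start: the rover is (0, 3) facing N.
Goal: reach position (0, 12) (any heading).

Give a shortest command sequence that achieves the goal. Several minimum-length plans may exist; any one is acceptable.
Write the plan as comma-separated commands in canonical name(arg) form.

straight(4), straight(2), straight(3)

from: (0, 3) facing N
[1] after straight(4): (0, 7) facing N
[2] after straight(2): (0, 9) facing N
[3] after straight(3): (0, 12) facing N
minimal: 3 command(s), checked below 3.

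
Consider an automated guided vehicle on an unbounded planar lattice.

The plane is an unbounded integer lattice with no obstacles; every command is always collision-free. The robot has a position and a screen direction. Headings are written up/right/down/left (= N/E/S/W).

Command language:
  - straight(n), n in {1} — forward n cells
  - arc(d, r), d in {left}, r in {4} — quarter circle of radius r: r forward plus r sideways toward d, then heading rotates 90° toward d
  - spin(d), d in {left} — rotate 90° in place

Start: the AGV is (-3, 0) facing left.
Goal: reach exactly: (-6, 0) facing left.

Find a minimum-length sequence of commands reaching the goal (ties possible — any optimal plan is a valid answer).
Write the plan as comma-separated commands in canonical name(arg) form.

straight(1), straight(1), straight(1)

start: (-3, 0) facing left
t=1 straight(1) ⇒ (-4, 0) facing left
t=2 straight(1) ⇒ (-5, 0) facing left
t=3 straight(1) ⇒ (-6, 0) facing left
shorter routes all fall short; 3 is best.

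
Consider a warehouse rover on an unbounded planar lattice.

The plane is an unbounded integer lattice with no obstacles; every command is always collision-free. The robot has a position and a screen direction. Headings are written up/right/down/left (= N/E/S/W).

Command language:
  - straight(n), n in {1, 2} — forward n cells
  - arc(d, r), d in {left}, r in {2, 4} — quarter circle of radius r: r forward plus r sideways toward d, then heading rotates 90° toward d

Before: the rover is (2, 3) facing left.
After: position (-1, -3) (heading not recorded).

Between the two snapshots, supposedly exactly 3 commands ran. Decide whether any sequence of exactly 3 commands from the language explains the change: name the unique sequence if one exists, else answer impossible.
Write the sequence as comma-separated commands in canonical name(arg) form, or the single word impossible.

key: order matters: swapping straight(1) and arc(left, 2) lands elsewhere
start: (2, 3) facing left
[1] after straight(1): (1, 3) facing left
[2] after arc(left, 4): (-3, -1) facing down
[3] after arc(left, 2): (-1, -3) facing right
no rival 3-sequence matches.

straight(1), arc(left, 4), arc(left, 2)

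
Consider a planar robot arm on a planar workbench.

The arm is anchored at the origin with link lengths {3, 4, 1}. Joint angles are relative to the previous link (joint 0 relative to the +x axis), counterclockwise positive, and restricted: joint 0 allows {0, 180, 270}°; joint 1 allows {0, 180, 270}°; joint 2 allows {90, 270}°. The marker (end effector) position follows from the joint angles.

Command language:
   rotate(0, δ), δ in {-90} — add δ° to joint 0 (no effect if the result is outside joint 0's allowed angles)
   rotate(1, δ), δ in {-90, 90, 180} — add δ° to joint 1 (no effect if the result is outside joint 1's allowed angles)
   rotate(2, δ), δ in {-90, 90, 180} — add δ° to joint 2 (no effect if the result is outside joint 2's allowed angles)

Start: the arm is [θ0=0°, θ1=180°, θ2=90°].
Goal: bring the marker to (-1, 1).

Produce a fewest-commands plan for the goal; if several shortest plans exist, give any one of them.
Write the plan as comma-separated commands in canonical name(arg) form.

rotate(0, -90)

begin: [θ0=0°, θ1=180°, θ2=90°]
step 1 (rotate(0, -90)): [θ0=270°, θ1=180°, θ2=90°]
nothing shorter than 1 reaches the goal.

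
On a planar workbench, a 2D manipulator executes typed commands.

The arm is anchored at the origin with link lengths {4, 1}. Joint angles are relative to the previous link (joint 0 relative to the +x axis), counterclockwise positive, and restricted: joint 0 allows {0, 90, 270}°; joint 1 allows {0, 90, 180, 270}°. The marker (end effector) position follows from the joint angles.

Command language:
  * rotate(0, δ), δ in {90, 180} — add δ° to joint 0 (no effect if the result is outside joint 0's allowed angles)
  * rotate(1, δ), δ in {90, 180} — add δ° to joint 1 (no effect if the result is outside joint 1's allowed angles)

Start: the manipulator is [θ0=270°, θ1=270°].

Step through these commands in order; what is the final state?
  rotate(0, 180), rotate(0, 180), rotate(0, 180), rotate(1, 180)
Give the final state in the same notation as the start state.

[θ0=90°, θ1=90°]

from: [θ0=270°, θ1=270°]
t=1 rotate(0, 180) ⇒ [θ0=90°, θ1=270°]
t=2 rotate(0, 180) ⇒ [θ0=270°, θ1=270°]
t=3 rotate(0, 180) ⇒ [θ0=90°, θ1=270°]
t=4 rotate(1, 180) ⇒ [θ0=90°, θ1=90°]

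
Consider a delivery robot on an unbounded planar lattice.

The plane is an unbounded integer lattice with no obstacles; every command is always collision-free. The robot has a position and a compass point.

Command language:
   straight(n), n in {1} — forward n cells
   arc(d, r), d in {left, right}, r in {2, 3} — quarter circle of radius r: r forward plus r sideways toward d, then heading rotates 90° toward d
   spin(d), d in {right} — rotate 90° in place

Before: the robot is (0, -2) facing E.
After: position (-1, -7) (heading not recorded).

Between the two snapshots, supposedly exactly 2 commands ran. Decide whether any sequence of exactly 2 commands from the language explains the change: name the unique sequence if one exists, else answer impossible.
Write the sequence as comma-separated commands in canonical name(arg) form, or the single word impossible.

arc(right, 2), arc(right, 3)

key: order matters: swapping arc(right, 2) and arc(right, 3) lands elsewhere
initial: (0, -2) facing E
step 1 (arc(right, 2)): (2, -4) facing S
step 2 (arc(right, 3)): (-1, -7) facing W
no rival 2-sequence matches.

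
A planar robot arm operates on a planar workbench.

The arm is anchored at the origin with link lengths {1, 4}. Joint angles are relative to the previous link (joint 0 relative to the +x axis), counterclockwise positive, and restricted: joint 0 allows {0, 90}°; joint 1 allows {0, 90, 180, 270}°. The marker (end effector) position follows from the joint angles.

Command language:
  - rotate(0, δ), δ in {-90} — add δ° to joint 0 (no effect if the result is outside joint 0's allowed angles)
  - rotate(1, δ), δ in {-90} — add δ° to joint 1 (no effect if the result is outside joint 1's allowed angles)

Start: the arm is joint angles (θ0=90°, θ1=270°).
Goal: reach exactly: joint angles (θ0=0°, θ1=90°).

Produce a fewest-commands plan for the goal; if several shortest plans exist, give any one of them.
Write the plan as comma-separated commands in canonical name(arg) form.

rotate(1, -90), rotate(1, -90), rotate(0, -90)

t0: joint angles (θ0=90°, θ1=270°)
step 1 (rotate(1, -90)): joint angles (θ0=90°, θ1=180°)
step 2 (rotate(1, -90)): joint angles (θ0=90°, θ1=90°)
step 3 (rotate(0, -90)): joint angles (θ0=0°, θ1=90°)
minimal: 3 command(s), checked below 3.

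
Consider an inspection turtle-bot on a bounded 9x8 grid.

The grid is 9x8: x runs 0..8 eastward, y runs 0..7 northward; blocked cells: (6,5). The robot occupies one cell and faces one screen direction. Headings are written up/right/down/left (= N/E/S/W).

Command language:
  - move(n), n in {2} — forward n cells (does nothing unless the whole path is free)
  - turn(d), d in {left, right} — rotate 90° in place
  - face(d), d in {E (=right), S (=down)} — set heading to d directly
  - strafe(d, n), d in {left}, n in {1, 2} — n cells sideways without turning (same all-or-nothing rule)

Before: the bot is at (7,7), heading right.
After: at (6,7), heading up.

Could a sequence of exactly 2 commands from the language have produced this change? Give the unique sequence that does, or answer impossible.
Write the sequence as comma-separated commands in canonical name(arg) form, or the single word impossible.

key: order matters: swapping turn(left) and strafe(left, 1) lands elsewhere
begin: at (7,7), heading right
t=1 turn(left) ⇒ at (7,7), heading up
t=2 strafe(left, 1) ⇒ at (6,7), heading up
all 49 alternatives checked — unique.

turn(left), strafe(left, 1)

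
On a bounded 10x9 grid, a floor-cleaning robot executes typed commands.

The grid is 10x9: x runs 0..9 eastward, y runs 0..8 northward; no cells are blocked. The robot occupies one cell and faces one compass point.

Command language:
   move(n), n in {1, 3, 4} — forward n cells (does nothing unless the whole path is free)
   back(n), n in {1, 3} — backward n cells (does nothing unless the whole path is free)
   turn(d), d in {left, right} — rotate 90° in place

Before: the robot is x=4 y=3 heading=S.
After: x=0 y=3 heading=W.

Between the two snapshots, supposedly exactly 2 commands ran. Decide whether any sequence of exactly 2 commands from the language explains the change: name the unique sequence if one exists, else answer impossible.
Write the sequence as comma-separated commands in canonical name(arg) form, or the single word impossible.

turn(right), move(4)

key: position moved to (0,3) AND the heading swung to W — translation plus rotation needed
start: x=4 y=3 heading=S
1. turn(right) → x=4 y=3 heading=W
2. move(4) → x=0 y=3 heading=W
no other 2-command option fits: unique.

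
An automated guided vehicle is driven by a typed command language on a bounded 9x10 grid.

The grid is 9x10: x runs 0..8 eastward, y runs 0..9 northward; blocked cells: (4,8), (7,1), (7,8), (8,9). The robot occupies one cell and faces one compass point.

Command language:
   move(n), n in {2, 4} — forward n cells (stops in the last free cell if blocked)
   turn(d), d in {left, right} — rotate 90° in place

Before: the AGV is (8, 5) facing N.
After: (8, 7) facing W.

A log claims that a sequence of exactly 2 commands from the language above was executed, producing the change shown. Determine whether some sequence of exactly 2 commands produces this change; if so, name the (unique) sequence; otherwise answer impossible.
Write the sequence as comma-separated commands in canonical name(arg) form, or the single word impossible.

key: running turn(left) before move(2) would end elsewhere — order is forced
from: (8, 5) facing N
1. move(2) → (8, 7) facing N
2. turn(left) → (8, 7) facing W
no rival 2-sequence matches.

move(2), turn(left)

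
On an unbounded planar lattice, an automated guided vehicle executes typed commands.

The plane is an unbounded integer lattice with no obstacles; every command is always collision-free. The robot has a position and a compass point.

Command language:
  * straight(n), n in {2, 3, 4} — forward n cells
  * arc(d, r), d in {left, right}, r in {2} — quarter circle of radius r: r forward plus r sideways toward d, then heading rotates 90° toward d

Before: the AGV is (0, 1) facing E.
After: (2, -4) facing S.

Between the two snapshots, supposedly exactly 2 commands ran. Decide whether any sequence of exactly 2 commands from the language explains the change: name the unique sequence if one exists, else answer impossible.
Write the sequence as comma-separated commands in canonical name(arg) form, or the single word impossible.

arc(right, 2), straight(3)

key: running straight(3) before arc(right, 2) would end elsewhere — order is forced
begin: (0, 1) facing E
[1] after arc(right, 2): (2, -1) facing S
[2] after straight(3): (2, -4) facing S
all 25 alternatives checked — unique.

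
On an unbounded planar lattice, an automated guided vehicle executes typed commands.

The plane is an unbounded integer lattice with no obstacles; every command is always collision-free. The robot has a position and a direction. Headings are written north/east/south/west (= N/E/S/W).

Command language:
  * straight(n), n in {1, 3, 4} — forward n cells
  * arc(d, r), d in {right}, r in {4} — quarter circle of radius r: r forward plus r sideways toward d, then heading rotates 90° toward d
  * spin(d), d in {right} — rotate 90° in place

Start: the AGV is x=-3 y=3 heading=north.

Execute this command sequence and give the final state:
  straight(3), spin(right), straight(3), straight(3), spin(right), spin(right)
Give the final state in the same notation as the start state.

x=3 y=6 heading=west

start: x=-3 y=3 heading=north
[1] after straight(3): x=-3 y=6 heading=north
[2] after spin(right): x=-3 y=6 heading=east
[3] after straight(3): x=0 y=6 heading=east
[4] after straight(3): x=3 y=6 heading=east
[5] after spin(right): x=3 y=6 heading=south
[6] after spin(right): x=3 y=6 heading=west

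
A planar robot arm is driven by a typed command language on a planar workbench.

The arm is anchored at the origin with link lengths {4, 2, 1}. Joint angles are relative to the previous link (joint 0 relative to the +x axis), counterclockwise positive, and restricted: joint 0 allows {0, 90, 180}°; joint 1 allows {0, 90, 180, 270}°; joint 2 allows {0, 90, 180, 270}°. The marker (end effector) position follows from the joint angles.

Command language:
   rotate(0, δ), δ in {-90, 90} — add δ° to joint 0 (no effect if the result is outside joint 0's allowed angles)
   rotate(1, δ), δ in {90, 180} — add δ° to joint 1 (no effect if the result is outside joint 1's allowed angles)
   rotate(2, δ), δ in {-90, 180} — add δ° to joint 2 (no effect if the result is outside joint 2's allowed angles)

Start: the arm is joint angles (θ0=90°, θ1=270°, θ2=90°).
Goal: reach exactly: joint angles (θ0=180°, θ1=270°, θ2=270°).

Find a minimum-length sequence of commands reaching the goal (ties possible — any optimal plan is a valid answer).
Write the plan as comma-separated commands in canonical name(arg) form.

t0: joint angles (θ0=90°, θ1=270°, θ2=90°)
[1] after rotate(0, 90): joint angles (θ0=180°, θ1=270°, θ2=90°)
[2] after rotate(2, 180): joint angles (θ0=180°, θ1=270°, θ2=270°)
no 1-step plan works, so 2 is optimal.

rotate(0, 90), rotate(2, 180)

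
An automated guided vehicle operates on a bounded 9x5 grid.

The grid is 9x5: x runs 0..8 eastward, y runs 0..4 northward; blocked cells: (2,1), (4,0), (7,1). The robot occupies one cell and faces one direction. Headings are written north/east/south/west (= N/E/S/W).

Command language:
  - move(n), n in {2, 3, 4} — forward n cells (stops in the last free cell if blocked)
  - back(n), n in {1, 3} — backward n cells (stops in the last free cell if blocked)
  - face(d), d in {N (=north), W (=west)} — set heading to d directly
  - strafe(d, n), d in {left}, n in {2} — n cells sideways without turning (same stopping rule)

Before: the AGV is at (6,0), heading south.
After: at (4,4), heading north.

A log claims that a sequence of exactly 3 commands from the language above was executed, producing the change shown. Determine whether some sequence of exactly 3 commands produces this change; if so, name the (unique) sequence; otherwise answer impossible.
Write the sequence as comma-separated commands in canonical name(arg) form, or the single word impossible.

face(N), move(4), strafe(left, 2)

key: running strafe(left, 2) before face(N) would end elsewhere — order is forced
start: at (6,0), heading south
t=1 face(N) ⇒ at (6,0), heading north
t=2 move(4) ⇒ at (6,4), heading north
t=3 strafe(left, 2) ⇒ at (4,4), heading north
uniquely the one of 512 3-step routes that fits.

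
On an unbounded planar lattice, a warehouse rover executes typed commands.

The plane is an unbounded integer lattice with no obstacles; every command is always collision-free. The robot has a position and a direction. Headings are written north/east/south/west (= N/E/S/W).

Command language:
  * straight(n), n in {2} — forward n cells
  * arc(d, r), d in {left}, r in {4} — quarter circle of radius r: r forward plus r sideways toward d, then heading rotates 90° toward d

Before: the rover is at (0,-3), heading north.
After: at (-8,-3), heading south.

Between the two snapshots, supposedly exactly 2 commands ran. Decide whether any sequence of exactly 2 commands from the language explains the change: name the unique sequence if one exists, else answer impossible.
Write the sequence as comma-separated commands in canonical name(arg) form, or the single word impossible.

key: position moved to (-8,-3) AND the heading swung to S — translation plus rotation needed
initial: at (0,-3), heading north
step 1 (arc(left, 4)): at (-4,1), heading west
step 2 (arc(left, 4)): at (-8,-3), heading south
all 4 alternatives checked — unique.

arc(left, 4), arc(left, 4)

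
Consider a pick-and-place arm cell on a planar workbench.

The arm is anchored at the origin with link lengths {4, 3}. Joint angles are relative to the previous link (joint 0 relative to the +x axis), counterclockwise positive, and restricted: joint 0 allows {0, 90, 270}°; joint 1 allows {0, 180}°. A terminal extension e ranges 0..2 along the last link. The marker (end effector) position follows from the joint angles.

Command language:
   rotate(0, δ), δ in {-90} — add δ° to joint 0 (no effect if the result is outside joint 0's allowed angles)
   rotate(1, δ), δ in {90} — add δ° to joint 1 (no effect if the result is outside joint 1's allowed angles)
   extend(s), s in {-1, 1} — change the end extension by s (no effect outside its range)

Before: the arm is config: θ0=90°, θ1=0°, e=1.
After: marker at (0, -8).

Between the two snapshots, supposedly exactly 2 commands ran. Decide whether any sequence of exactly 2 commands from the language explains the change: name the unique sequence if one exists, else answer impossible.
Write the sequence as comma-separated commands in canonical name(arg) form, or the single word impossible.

t0: config: θ0=90°, θ1=0°, e=1
1. rotate(0, -90) → config: θ0=0°, θ1=0°, e=1
2. rotate(0, -90) → config: θ0=270°, θ1=0°, e=1
all 16 alternatives checked — unique.

rotate(0, -90), rotate(0, -90)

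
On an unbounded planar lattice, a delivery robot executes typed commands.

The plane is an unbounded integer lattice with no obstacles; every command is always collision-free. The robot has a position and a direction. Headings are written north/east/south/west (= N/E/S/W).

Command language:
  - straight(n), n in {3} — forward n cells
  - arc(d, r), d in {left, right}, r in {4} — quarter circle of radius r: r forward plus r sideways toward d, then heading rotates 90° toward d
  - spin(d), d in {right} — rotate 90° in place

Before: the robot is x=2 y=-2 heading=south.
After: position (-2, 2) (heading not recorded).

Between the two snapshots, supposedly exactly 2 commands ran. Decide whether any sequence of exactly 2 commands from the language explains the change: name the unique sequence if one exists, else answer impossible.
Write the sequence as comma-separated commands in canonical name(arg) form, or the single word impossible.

spin(right), arc(right, 4)

key: running arc(right, 4) before spin(right) would end elsewhere — order is forced
initial: x=2 y=-2 heading=south
t=1 spin(right) ⇒ x=2 y=-2 heading=west
t=2 arc(right, 4) ⇒ x=-2 y=2 heading=north
no rival 2-sequence matches.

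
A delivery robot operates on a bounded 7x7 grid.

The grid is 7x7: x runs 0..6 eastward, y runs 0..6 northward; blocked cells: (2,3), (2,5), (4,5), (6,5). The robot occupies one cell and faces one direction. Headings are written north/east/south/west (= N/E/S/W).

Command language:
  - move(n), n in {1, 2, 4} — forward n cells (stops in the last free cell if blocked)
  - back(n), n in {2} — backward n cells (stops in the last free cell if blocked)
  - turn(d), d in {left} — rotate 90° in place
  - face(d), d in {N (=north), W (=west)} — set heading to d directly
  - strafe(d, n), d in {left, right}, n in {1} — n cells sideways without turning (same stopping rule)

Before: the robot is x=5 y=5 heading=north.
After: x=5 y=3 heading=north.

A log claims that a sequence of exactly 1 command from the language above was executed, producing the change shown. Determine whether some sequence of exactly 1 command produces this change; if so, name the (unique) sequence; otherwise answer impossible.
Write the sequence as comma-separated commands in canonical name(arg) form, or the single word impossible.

back(2)

key: still facing N — the one step turns nothing
initial: x=5 y=5 heading=north
step 1 (back(2)): x=5 y=3 heading=north
no other 1-command option fits: unique.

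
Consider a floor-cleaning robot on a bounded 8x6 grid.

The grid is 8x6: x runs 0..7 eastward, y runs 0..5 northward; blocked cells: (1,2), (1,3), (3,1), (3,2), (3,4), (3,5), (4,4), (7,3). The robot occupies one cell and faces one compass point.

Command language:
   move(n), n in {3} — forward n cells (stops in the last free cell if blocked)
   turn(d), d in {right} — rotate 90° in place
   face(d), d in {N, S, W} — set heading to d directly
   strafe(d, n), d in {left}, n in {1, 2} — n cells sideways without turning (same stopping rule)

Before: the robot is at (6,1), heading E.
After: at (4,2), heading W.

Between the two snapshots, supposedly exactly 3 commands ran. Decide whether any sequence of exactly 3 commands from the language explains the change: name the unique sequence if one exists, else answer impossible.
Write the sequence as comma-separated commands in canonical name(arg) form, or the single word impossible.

key: cell and facing (now W) both changed — the 3 commands mix motion and turning
start: at (6,1), heading E
1. strafe(left, 1) → at (6,2), heading E
2. face(W) → at (6,2), heading W
3. move(3) → at (4,2), heading W
no rival 3-sequence matches.

strafe(left, 1), face(W), move(3)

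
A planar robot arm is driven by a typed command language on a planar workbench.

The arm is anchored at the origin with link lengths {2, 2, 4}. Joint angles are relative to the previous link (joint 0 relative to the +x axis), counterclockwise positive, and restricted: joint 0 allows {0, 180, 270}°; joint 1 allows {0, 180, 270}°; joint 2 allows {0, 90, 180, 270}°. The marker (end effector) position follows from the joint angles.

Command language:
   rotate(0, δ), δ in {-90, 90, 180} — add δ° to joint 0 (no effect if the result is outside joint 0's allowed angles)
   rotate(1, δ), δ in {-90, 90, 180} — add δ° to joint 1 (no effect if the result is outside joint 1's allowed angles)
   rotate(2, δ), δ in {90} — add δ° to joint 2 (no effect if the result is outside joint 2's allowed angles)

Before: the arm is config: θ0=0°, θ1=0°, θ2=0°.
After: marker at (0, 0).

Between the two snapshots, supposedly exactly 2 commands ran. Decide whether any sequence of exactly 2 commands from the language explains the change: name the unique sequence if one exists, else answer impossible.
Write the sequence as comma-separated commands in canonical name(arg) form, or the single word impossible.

rotate(2, 90), rotate(2, 90)

start: config: θ0=0°, θ1=0°, θ2=0°
step 1 (rotate(2, 90)): config: θ0=0°, θ1=0°, θ2=90°
step 2 (rotate(2, 90)): config: θ0=0°, θ1=0°, θ2=180°
no rival 2-sequence matches.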